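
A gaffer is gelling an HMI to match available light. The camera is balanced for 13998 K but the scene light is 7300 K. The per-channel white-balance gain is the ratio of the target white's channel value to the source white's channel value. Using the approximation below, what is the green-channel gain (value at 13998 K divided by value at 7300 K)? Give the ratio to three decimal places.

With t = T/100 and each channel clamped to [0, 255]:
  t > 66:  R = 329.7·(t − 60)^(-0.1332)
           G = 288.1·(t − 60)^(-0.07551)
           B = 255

0.872

At 7300 K (t = 73):
  G = 288.1·(73 − 60)^(-0.07551) = 288.1·13^(-0.07551) = 288.1·0.82392 = 237.372.
At 13998 K (t = 139.98):
  G = 288.1·(139.98 − 60)^(-0.07551) = 288.1·79.98^(-0.07551) = 288.1·0.71830 = 206.942.
Gain = 206.942 / 237.372 = 0.8718 → 0.872.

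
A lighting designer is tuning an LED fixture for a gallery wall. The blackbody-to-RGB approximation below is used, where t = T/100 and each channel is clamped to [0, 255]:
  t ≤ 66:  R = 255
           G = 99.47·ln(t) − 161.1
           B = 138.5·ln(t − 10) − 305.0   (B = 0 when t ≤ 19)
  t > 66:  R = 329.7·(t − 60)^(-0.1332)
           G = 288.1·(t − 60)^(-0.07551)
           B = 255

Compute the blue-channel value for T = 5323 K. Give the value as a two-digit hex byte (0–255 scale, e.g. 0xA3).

0xD9

t = 5323/100 = 53.23; the t ≤ 66 branch applies.
B = 138.5·ln(53.23 − 10) − 305.0 = 138.5·ln 43.23 − 305.0 = 138.5·3.7665 − 305.0 = 216.665.
Rounded: 217; in hex, 0xD9.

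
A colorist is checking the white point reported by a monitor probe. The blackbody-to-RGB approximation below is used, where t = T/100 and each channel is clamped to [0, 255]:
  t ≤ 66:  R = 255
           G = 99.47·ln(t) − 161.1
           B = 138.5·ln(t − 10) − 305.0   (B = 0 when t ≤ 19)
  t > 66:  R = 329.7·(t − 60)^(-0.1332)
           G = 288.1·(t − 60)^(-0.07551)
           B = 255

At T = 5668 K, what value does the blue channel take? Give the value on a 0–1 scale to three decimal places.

t = 5668/100 = 56.68; the t ≤ 66 branch applies.
B = 138.5·ln(56.68 − 10) − 305.0 = 138.5·ln 46.68 − 305.0 = 138.5·3.8433 − 305.0 = 227.299.
On a 0–1 scale: 227.299/255 = 0.8914 → 0.891.

0.891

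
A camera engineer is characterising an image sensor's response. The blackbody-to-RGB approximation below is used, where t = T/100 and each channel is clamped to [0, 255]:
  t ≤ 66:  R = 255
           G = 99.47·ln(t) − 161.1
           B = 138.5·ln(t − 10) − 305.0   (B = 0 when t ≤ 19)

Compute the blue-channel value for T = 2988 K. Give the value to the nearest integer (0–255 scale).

t = 2988/100 = 29.88; the t ≤ 66 branch applies.
B = 138.5·ln(29.88 − 10) − 305.0 = 138.5·ln 19.88 − 305.0 = 138.5·2.9897 − 305.0 = 109.075.
Rounded: 109.

109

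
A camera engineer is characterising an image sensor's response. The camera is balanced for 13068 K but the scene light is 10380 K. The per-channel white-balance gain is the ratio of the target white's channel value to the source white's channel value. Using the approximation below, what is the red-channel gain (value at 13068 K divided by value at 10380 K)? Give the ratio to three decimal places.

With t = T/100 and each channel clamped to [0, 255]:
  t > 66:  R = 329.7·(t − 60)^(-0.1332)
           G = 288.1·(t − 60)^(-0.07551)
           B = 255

At 10380 K (t = 103.8):
  R = 329.7·(103.8 − 60)^(-0.1332) = 329.7·43.8^(-0.1332) = 329.7·0.60444 = 199.285.
At 13068 K (t = 130.68):
  R = 329.7·(130.68 − 60)^(-0.1332) = 329.7·70.68^(-0.1332) = 329.7·0.56712 = 186.979.
Gain = 186.979 / 199.285 = 0.9382 → 0.938.

0.938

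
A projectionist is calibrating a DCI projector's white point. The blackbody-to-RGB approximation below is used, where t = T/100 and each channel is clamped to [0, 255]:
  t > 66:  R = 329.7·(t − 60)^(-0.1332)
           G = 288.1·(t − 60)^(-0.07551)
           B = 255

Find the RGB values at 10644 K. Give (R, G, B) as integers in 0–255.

t = 10644/100 = 106.44; the t > 66 branch applies.
R = 329.7·(106.44 − 60)^(-0.1332) = 329.7·46.44^(-0.1332) = 329.7·0.59975 = 197.737.
G = 288.1·(106.44 − 60)^(-0.07551) = 288.1·46.44^(-0.07551) = 288.1·0.74840 = 215.614.
B = 255 by definition for t > 66.
Rounded: (198, 216, 255).

(198, 216, 255)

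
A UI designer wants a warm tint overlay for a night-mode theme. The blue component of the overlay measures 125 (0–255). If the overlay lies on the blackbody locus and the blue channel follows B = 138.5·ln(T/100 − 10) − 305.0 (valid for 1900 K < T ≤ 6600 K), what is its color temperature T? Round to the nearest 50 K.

3250 K

ln(t − 10) = (125 + 305.0) / 138.5 = 3.1047.
t − 10 = e^3.1047 = 22.302, so t = 32.302.
T = 100·t = 3230 K → 3250 K to the nearest 50 K.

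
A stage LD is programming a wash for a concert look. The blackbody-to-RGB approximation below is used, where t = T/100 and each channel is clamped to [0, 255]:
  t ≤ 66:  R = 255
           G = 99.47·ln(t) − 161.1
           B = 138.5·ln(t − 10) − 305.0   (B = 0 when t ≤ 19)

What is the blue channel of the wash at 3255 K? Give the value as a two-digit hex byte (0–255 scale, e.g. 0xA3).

t = 3255/100 = 32.55; the t ≤ 66 branch applies.
B = 138.5·ln(32.55 − 10) − 305.0 = 138.5·ln 22.55 − 305.0 = 138.5·3.1157 − 305.0 = 126.529.
Rounded: 127; in hex, 0x7F.

0x7F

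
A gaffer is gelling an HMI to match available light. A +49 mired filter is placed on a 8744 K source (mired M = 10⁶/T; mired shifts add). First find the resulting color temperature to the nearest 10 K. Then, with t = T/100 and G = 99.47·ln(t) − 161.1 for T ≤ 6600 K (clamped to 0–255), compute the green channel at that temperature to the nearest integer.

248

M_in = 10⁶/8744 = 114.36; M_out = 114.36 + (+49) = 163.36.
T_out = 10⁶/163.36 = 6121.3 K → 6120 K; t = 61.2.
G = 99.47·ln 61.2 − 161.1 = 99.47·4.1141 − 161.1 = 248.134.
Rounded: 248.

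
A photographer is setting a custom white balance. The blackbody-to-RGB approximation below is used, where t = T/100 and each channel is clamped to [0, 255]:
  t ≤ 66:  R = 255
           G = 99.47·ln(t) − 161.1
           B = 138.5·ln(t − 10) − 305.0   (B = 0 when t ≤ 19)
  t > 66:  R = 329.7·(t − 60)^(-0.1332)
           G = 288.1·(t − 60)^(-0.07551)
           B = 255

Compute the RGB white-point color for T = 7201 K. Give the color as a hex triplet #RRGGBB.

t = 7201/100 = 72.01; the t > 66 branch applies.
R = 329.7·(72.01 − 60)^(-0.1332) = 329.7·12.01^(-0.1332) = 329.7·0.71813 = 236.768.
G = 288.1·(72.01 − 60)^(-0.07551) = 288.1·12.01^(-0.07551) = 288.1·0.82886 = 238.796.
B = 255 by definition for t > 66.
Rounded: (237, 239, 255).
In hex: #EDEFFF.

#EDEFFF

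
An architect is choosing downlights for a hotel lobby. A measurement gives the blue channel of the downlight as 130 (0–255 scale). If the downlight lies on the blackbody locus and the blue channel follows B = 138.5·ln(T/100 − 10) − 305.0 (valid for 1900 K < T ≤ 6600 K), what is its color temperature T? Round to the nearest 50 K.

3300 K

ln(t − 10) = (130 + 305.0) / 138.5 = 3.1408.
t − 10 = e^3.1408 = 23.122, so t = 33.122.
T = 100·t = 3312 K → 3300 K to the nearest 50 K.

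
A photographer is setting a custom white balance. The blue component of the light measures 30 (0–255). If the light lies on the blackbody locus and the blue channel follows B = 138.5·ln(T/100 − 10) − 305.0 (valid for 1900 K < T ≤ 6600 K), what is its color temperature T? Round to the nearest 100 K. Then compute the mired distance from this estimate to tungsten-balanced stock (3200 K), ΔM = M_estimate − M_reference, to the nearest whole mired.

+164 mireds

ln(t − 10) = (30 + 305.0) / 138.5 = 2.4188.
t − 10 = e^2.4188 = 11.232, so t = 21.232.
T = 100·t = 2123 K → 2100 K to the nearest 100 K.
M_estimate = 10⁶/2100 = 476.19; M_reference = 10⁶/3200 = 312.50.
ΔM = 476.19 − 312.50 = 163.69 → +164 mireds.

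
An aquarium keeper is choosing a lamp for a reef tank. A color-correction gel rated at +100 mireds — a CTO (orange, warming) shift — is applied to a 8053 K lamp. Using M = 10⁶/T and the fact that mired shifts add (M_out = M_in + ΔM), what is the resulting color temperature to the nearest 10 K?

4460 K

M_in = 10⁶/8053 = 124.18 mireds.
M_out = 124.18 + (+100) = 224.18 mireds.
T_out = 10⁶/224.18 = 4460.8 K → 4460 K.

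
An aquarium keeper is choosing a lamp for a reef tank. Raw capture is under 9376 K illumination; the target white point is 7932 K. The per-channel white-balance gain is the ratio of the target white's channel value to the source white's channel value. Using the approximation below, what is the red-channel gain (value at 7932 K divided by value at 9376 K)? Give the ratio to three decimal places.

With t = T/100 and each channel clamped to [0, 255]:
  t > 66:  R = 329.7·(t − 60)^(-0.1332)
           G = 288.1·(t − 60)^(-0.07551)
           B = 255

At 9376 K (t = 93.76):
  R = 329.7·(93.76 − 60)^(-0.1332) = 329.7·33.76^(-0.1332) = 329.7·0.62577 = 206.317.
At 7932 K (t = 79.32):
  R = 329.7·(79.32 − 60)^(-0.1332) = 329.7·19.32^(-0.1332) = 329.7·0.67407 = 222.240.
Gain = 222.240 / 206.317 = 1.0772 → 1.077.

1.077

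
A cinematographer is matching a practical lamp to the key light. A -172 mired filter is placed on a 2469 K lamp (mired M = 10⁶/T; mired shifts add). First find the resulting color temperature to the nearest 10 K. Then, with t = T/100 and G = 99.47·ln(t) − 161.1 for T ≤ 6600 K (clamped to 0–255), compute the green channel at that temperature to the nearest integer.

M_in = 10⁶/2469 = 405.02; M_out = 405.02 + (-172) = 233.02.
T_out = 10⁶/233.02 = 4291.4 K → 4290 K; t = 42.9.
G = 99.47·ln 42.9 − 161.1 = 99.47·3.7589 − 161.1 = 212.795.
Rounded: 213.

213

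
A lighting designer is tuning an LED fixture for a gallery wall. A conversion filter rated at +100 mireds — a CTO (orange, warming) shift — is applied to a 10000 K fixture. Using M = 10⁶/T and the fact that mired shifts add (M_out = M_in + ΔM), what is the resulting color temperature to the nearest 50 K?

M_in = 10⁶/10000 = 100.00 mireds.
M_out = 100.00 + (+100) = 200.00 mireds.
T_out = 10⁶/200.00 = 5000.0 K → 5000 K.

5000 K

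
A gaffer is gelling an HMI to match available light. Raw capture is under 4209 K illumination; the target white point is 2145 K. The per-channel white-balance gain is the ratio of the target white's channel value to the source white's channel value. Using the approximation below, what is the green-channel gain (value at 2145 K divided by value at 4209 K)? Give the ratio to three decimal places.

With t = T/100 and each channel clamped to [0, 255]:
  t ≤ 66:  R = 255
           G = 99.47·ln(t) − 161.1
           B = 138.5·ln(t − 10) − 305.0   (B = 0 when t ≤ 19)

0.682

At 4209 K (t = 42.09):
  G = 99.47·ln 42.09 − 161.1 = 99.47·3.7398 − 161.1 = 210.899.
At 2145 K (t = 21.45):
  G = 99.47·ln 21.45 − 161.1 = 99.47·3.0657 − 161.1 = 143.848.
Gain = 143.848 / 210.899 = 0.6821 → 0.682.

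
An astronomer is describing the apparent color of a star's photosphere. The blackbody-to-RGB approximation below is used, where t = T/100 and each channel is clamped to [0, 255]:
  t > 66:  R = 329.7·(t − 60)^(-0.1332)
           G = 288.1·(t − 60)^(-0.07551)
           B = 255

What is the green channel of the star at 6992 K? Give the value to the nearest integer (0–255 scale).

t = 6992/100 = 69.92; the t > 66 branch applies.
G = 288.1·(69.92 − 60)^(-0.07551) = 288.1·9.92^(-0.07551) = 288.1·0.84092 = 242.268.
Rounded: 242.

242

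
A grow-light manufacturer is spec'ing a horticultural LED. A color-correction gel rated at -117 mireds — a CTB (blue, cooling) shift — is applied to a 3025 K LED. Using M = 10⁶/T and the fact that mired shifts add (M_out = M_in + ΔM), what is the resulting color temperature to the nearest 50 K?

M_in = 10⁶/3025 = 330.58 mireds.
M_out = 330.58 + (-117) = 213.58 mireds.
T_out = 10⁶/213.58 = 4682.1 K → 4700 K.

4700 K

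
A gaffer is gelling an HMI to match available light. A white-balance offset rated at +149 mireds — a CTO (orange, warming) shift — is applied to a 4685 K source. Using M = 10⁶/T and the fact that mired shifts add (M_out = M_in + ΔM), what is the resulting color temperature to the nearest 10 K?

M_in = 10⁶/4685 = 213.45 mireds.
M_out = 213.45 + (+149) = 362.45 mireds.
T_out = 10⁶/362.45 = 2759.0 K → 2760 K.

2760 K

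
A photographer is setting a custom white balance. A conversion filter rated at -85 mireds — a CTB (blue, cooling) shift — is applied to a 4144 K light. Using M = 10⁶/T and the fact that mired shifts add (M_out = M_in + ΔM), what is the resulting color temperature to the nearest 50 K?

6400 K

M_in = 10⁶/4144 = 241.31 mireds.
M_out = 241.31 + (-85) = 156.31 mireds.
T_out = 10⁶/156.31 = 6397.4 K → 6400 K.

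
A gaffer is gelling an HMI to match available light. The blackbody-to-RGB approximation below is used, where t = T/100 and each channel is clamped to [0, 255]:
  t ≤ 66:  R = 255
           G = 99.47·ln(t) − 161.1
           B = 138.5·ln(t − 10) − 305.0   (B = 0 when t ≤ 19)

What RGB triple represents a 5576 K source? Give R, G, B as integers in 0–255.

t = 5576/100 = 55.76; the t ≤ 66 branch applies.
R = 255 by definition for t ≤ 66.
G = 99.47·ln 55.76 − 161.1 = 99.47·4.0211 − 161.1 = 238.875.
B = 138.5·ln(55.76 − 10) − 305.0 = 138.5·ln 45.76 − 305.0 = 138.5·3.8234 − 305.0 = 224.542.
Rounded: (255, 239, 225).

R=255, G=239, B=225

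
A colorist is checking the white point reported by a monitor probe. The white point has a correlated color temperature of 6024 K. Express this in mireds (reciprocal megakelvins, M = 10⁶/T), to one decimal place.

166.0 mireds

M = 10⁶ / 6024 = 166.003 → 166.0 mireds.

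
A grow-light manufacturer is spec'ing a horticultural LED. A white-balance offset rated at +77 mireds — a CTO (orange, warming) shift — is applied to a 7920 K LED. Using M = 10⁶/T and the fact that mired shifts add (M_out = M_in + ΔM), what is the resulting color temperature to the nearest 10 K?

4920 K

M_in = 10⁶/7920 = 126.26 mireds.
M_out = 126.26 + (+77) = 203.26 mireds.
T_out = 10⁶/203.26 = 4919.7 K → 4920 K.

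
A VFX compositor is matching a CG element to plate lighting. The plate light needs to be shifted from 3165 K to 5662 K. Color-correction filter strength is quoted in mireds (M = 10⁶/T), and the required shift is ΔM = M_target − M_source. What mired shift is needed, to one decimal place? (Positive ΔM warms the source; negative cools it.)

-139.3 mireds

M_source = 10⁶/3165 = 315.956; M_target = 10⁶/5662 = 176.616.
ΔM = 176.616 − 315.956 = -139.340 → -139.3 mireds, a cooling shift.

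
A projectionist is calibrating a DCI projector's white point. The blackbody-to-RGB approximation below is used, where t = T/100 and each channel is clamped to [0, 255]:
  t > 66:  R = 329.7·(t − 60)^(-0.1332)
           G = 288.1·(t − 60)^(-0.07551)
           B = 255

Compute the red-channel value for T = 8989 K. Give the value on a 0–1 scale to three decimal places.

0.822

t = 8989/100 = 89.89; the t > 66 branch applies.
R = 329.7·(89.89 − 60)^(-0.1332) = 329.7·29.89^(-0.1332) = 329.7·0.63600 = 209.691.
On a 0–1 scale: 209.691/255 = 0.8223 → 0.822.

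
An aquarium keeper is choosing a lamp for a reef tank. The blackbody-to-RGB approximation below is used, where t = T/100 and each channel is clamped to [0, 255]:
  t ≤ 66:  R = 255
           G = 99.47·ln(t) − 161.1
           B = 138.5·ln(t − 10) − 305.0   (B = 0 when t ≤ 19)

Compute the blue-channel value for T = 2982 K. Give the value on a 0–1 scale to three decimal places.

t = 2982/100 = 29.82; the t ≤ 66 branch applies.
B = 138.5·ln(29.82 − 10) − 305.0 = 138.5·ln 19.82 − 305.0 = 138.5·2.9867 − 305.0 = 108.657.
On a 0–1 scale: 108.657/255 = 0.4261 → 0.426.

0.426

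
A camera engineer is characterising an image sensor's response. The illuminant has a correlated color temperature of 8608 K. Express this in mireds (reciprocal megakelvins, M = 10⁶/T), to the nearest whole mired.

116 mireds

M = 10⁶ / 8608 = 116.171 → 116 mireds.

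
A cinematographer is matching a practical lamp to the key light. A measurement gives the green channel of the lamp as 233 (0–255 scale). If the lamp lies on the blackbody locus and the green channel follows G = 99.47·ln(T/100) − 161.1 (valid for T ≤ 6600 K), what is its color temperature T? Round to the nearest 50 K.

5250 K

ln t = (233 + 161.1) / 99.47 = 3.9620.
t = e^3.9620 = 52.562.
T = 100·t = 5256 K → 5250 K to the nearest 50 K.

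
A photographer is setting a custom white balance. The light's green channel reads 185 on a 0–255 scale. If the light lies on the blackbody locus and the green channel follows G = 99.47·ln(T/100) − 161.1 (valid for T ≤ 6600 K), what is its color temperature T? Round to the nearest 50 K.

ln t = (185 + 161.1) / 99.47 = 3.4794.
t = e^3.4794 = 32.442.
T = 100·t = 3244 K → 3250 K to the nearest 50 K.

3250 K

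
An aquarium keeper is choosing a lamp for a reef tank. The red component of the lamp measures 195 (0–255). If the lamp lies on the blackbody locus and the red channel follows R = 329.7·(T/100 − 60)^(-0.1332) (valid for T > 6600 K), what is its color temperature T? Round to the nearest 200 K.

11200 K

(t − 60)^(-0.1332) = 195/329.7 = 0.59145.
t − 60 = 0.59145^(1/-0.1332) = 0.59145^(-7.508) = 51.564, so t = 111.564.
T = 100·t = 11156 K → 11200 K to the nearest 200 K.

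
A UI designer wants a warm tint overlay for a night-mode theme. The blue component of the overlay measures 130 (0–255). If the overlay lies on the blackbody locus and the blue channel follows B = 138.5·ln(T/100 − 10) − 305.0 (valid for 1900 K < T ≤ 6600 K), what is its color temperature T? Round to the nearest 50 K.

3300 K

ln(t − 10) = (130 + 305.0) / 138.5 = 3.1408.
t − 10 = e^3.1408 = 23.122, so t = 33.122.
T = 100·t = 3312 K → 3300 K to the nearest 50 K.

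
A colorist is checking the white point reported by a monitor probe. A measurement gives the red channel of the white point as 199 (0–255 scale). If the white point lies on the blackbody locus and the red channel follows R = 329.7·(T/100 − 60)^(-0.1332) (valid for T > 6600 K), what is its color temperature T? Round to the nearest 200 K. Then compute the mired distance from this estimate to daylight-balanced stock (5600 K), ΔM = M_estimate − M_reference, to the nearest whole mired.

-82 mireds

(t − 60)^(-0.1332) = 199/329.7 = 0.60358.
t − 60 = 0.60358^(1/-0.1332) = 0.60358^(-7.508) = 44.273, so t = 104.273.
T = 100·t = 10427 K → 10400 K to the nearest 200 K.
M_estimate = 10⁶/10400 = 96.15; M_reference = 10⁶/5600 = 178.57.
ΔM = 96.15 − 178.57 = -82.42 → -82 mireds.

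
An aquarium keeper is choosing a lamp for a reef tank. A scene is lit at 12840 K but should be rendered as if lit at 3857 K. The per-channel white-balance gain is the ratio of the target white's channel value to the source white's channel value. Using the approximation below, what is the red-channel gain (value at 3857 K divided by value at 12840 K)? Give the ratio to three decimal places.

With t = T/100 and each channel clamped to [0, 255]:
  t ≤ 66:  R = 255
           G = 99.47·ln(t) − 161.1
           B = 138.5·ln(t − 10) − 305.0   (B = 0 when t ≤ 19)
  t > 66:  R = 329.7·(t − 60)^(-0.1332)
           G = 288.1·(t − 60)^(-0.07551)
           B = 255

At 12840 K (t = 128.4):
  R = 329.7·(128.4 − 60)^(-0.1332) = 329.7·68.4^(-0.1332) = 329.7·0.56960 = 187.797.
At 3857 K (t = 38.57):
  R = 255 by definition for t ≤ 66.
Gain = 255.000 / 187.797 = 1.3578 → 1.358.

1.358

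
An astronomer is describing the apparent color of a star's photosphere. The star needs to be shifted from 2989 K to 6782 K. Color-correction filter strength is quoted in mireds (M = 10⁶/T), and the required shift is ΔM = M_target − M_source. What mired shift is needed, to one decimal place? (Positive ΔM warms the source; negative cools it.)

M_source = 10⁶/2989 = 334.560; M_target = 10⁶/6782 = 147.449.
ΔM = 147.449 − 334.560 = -187.111 → -187.1 mireds, a cooling shift.

-187.1 mireds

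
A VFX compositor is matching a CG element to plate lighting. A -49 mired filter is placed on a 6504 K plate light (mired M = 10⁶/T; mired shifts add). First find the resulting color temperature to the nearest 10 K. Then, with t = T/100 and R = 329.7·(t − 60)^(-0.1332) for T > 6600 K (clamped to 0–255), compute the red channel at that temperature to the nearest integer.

205

M_in = 10⁶/6504 = 153.75; M_out = 153.75 + (-49) = 104.75.
T_out = 10⁶/104.75 = 9546.4 K → 9550 K; t = 95.5.
R = 329.7·(95.5 − 60)^(-0.1332) = 329.7·35.5^(-0.1332) = 329.7·0.62160 = 204.941.
Rounded: 205.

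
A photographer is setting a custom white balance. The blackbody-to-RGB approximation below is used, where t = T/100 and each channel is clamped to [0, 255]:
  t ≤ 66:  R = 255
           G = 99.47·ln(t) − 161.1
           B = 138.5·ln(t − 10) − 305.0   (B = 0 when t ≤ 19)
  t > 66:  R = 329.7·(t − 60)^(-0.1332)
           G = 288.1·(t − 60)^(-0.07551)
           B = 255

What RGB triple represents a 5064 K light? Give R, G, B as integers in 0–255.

t = 5064/100 = 50.64; the t ≤ 66 branch applies.
R = 255 by definition for t ≤ 66.
G = 99.47·ln 50.64 − 161.1 = 99.47·3.9247 − 161.1 = 229.294.
B = 138.5·ln(50.64 − 10) − 305.0 = 138.5·ln 40.64 − 305.0 = 138.5·3.7048 − 305.0 = 208.108.
Rounded: (255, 229, 208).

R=255, G=229, B=208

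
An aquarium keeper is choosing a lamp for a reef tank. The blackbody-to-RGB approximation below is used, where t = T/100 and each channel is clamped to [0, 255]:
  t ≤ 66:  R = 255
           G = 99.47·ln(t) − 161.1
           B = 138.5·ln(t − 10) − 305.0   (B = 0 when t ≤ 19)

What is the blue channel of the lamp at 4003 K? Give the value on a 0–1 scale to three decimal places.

0.652

t = 4003/100 = 40.03; the t ≤ 66 branch applies.
B = 138.5·ln(40.03 − 10) − 305.0 = 138.5·ln 30.03 − 305.0 = 138.5·3.4022 − 305.0 = 166.204.
On a 0–1 scale: 166.204/255 = 0.6518 → 0.652.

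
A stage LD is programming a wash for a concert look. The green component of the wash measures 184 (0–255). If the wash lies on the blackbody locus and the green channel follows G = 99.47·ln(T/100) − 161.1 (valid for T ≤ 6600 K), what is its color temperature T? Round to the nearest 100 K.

ln t = (184 + 161.1) / 99.47 = 3.4694.
t = e^3.4694 = 32.117.
T = 100·t = 3212 K → 3200 K to the nearest 100 K.

3200 K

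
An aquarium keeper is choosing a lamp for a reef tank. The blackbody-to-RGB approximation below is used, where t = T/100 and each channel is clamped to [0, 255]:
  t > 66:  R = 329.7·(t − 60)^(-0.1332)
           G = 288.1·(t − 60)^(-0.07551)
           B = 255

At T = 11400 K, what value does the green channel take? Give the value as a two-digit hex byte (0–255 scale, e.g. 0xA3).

t = 11400/100 = 114; the t > 66 branch applies.
G = 288.1·(114 − 60)^(-0.07551) = 288.1·54^(-0.07551) = 288.1·0.73992 = 213.172.
Rounded: 213; in hex, 0xD5.

0xD5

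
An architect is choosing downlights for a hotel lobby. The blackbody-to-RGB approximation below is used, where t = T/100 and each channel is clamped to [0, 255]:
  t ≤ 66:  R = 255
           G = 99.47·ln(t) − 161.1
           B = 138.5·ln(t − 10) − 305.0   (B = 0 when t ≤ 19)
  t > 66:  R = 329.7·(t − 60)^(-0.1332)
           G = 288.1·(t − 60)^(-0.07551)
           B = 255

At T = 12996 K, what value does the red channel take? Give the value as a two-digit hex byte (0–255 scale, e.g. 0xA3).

0xBB

t = 12996/100 = 129.96; the t > 66 branch applies.
R = 329.7·(129.96 − 60)^(-0.1332) = 329.7·69.96^(-0.1332) = 329.7·0.56789 = 187.234.
Rounded: 187; in hex, 0xBB.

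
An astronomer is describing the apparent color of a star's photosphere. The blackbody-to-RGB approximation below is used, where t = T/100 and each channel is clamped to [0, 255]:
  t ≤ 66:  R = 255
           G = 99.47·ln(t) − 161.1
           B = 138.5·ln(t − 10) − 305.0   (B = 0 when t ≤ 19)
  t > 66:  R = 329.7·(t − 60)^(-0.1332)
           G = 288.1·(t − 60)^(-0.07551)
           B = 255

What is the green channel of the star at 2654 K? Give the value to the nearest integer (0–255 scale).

t = 2654/100 = 26.54; the t ≤ 66 branch applies.
G = 99.47·ln 26.54 − 161.1 = 99.47·3.2787 − 161.1 = 165.028.
Rounded: 165.

165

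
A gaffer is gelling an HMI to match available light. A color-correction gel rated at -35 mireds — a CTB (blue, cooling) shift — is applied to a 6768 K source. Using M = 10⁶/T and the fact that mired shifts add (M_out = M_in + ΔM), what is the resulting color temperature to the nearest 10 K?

8870 K

M_in = 10⁶/6768 = 147.75 mireds.
M_out = 147.75 + (-35) = 112.75 mireds.
T_out = 10⁶/112.75 = 8868.9 K → 8870 K.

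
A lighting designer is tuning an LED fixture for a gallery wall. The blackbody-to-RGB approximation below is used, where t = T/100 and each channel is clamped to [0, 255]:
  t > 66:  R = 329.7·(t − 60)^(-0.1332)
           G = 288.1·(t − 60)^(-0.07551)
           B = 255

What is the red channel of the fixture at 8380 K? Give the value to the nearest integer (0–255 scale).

t = 8380/100 = 83.8; the t > 66 branch applies.
R = 329.7·(83.8 − 60)^(-0.1332) = 329.7·23.8^(-0.1332) = 329.7·0.65560 = 216.152.
Rounded: 216.

216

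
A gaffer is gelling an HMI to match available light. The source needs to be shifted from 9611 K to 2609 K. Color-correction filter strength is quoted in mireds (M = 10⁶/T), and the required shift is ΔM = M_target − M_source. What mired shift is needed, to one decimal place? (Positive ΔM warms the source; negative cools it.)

+279.2 mireds

M_source = 10⁶/9611 = 104.047; M_target = 10⁶/2609 = 383.289.
ΔM = 383.289 − 104.047 = 279.241 → +279.2 mireds, a warming shift.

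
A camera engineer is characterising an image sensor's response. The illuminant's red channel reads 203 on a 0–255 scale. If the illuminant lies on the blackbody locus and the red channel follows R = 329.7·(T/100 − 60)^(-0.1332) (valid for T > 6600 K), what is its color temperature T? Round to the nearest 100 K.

(t − 60)^(-0.1332) = 203/329.7 = 0.61571.
t − 60 = 0.61571^(1/-0.1332) = 0.61571^(-7.508) = 38.129, so t = 98.129.
T = 100·t = 9813 K → 9800 K to the nearest 100 K.

9800 K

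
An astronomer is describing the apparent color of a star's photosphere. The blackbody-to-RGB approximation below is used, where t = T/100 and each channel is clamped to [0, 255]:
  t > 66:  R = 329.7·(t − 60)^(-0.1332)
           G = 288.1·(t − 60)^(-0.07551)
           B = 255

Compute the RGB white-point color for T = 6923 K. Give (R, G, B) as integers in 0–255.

(245, 244, 255)

t = 6923/100 = 69.23; the t > 66 branch applies.
R = 329.7·(69.23 − 60)^(-0.1332) = 329.7·9.23^(-0.1332) = 329.7·0.74376 = 245.219.
G = 288.1·(69.23 − 60)^(-0.07551) = 288.1·9.23^(-0.07551) = 288.1·0.84551 = 243.591.
B = 255 by definition for t > 66.
Rounded: (245, 244, 255).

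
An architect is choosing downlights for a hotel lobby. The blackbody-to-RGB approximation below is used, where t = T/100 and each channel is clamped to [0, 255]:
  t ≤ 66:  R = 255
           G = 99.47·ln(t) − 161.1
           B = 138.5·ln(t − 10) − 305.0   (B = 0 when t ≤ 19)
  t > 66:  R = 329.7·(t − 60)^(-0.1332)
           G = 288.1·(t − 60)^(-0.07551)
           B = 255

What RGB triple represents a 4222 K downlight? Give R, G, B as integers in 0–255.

R=255, G=211, B=176

t = 4222/100 = 42.22; the t ≤ 66 branch applies.
R = 255 by definition for t ≤ 66.
G = 99.47·ln 42.22 − 161.1 = 99.47·3.7429 − 161.1 = 211.206.
B = 138.5·ln(42.22 − 10) − 305.0 = 138.5·ln 32.22 − 305.0 = 138.5·3.4726 − 305.0 = 175.953.
Rounded: (255, 211, 176).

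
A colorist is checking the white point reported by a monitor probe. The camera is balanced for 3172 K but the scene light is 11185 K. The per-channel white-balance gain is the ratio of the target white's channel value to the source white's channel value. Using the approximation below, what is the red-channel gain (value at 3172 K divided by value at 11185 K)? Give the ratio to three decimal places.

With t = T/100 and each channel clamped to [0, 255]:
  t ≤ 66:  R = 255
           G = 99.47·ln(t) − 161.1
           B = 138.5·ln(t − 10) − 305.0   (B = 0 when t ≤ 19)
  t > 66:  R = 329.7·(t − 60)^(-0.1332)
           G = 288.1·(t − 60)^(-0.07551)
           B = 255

1.309

At 11185 K (t = 111.85):
  R = 329.7·(111.85 − 60)^(-0.1332) = 329.7·51.85^(-0.1332) = 329.7·0.59101 = 194.856.
At 3172 K (t = 31.72):
  R = 255 by definition for t ≤ 66.
Gain = 255.000 / 194.856 = 1.3087 → 1.309.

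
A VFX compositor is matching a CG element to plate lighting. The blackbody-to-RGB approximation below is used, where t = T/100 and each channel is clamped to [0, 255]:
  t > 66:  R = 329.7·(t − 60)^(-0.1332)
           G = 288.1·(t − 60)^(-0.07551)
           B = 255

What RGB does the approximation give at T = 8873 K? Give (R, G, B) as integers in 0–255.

(211, 224, 255)

t = 8873/100 = 88.73; the t > 66 branch applies.
R = 329.7·(88.73 − 60)^(-0.1332) = 329.7·28.73^(-0.1332) = 329.7·0.63937 = 210.799.
G = 288.1·(88.73 − 60)^(-0.07551) = 288.1·28.73^(-0.07551) = 288.1·0.77603 = 223.576.
B = 255 by definition for t > 66.
Rounded: (211, 224, 255).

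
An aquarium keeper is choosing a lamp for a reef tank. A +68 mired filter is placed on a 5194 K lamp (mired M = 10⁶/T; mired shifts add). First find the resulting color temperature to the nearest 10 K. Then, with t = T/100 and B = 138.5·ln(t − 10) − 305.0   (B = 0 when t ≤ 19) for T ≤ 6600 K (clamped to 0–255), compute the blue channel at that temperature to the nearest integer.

M_in = 10⁶/5194 = 192.53; M_out = 192.53 + (+68) = 260.53.
T_out = 10⁶/260.53 = 3838.3 K → 3840 K; t = 38.4.
B = 138.5·ln(38.4 − 10) − 305.0 = 138.5·ln 28.4 − 305.0 = 138.5·3.3464 − 305.0 = 158.475.
Rounded: 158.

158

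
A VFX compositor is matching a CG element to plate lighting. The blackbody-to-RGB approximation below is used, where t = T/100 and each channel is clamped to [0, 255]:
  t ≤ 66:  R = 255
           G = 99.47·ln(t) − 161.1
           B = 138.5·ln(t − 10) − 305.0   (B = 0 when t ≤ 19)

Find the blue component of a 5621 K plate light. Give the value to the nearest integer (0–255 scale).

t = 5621/100 = 56.21; the t ≤ 66 branch applies.
B = 138.5·ln(56.21 − 10) − 305.0 = 138.5·ln 46.21 − 305.0 = 138.5·3.8332 − 305.0 = 225.898.
Rounded: 226.

226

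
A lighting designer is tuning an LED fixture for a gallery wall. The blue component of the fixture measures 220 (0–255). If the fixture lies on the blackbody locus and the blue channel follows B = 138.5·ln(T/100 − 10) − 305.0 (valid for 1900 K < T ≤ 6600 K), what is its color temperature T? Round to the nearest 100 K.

ln(t − 10) = (220 + 305.0) / 138.5 = 3.7906.
t − 10 = e^3.7906 = 44.284, so t = 54.284.
T = 100·t = 5428 K → 5400 K to the nearest 100 K.

5400 K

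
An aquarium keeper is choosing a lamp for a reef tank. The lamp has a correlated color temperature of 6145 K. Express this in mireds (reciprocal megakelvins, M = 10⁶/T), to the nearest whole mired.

M = 10⁶ / 6145 = 162.734 → 163 mireds.

163 mireds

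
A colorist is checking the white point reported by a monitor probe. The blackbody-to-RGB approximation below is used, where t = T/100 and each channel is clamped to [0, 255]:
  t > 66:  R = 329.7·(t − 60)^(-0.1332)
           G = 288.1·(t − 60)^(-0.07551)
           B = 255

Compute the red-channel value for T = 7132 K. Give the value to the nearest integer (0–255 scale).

t = 7132/100 = 71.32; the t > 66 branch applies.
R = 329.7·(71.32 − 60)^(-0.1332) = 329.7·11.32^(-0.1332) = 329.7·0.72382 = 238.642.
Rounded: 239.

239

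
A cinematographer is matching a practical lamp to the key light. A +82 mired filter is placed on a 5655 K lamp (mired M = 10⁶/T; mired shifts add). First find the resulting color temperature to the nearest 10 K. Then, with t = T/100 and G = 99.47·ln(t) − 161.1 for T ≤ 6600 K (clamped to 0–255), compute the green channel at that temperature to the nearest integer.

202

M_in = 10⁶/5655 = 176.83; M_out = 176.83 + (+82) = 258.83.
T_out = 10⁶/258.83 = 3863.5 K → 3860 K; t = 38.6.
G = 99.47·ln 38.6 − 161.1 = 99.47·3.6533 − 161.1 = 202.289.
Rounded: 202.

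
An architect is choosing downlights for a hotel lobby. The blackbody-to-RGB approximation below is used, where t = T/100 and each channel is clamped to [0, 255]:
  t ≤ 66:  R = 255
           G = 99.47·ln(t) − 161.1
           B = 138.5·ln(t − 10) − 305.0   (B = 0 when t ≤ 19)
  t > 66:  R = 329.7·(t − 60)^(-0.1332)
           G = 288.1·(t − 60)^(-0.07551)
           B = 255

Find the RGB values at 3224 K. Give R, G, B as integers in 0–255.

t = 3224/100 = 32.24; the t ≤ 66 branch applies.
R = 255 by definition for t ≤ 66.
G = 99.47·ln 32.24 − 161.1 = 99.47·3.4732 − 161.1 = 184.380.
B = 138.5·ln(32.24 − 10) − 305.0 = 138.5·ln 22.24 − 305.0 = 138.5·3.1019 − 305.0 = 124.612.
Rounded: (255, 184, 125).

R=255, G=184, B=125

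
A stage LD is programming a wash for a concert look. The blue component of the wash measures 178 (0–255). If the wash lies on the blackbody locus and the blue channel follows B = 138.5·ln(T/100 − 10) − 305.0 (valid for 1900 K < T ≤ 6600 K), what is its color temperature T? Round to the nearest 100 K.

ln(t − 10) = (178 + 305.0) / 138.5 = 3.4874.
t − 10 = e^3.4874 = 32.700, so t = 42.700.
T = 100·t = 4270 K → 4300 K to the nearest 100 K.

4300 K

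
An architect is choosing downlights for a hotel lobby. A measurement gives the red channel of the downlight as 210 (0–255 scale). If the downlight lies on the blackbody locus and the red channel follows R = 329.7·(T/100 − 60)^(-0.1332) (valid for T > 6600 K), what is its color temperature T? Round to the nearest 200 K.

9000 K

(t − 60)^(-0.1332) = 210/329.7 = 0.63694.
t − 60 = 0.63694^(1/-0.1332) = 0.63694^(-7.508) = 29.561, so t = 89.561.
T = 100·t = 8956 K → 9000 K to the nearest 200 K.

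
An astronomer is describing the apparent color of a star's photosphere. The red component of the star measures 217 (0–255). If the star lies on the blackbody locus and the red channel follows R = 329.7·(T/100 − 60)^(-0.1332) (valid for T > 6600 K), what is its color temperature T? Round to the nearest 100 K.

(t − 60)^(-0.1332) = 217/329.7 = 0.65817.
t − 60 = 0.65817^(1/-0.1332) = 0.65817^(-7.508) = 23.110, so t = 83.110.
T = 100·t = 8311 K → 8300 K to the nearest 100 K.

8300 K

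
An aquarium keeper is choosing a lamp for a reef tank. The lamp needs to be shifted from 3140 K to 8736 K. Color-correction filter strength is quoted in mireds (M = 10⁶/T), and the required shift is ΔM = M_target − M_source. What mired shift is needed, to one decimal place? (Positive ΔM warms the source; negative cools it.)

-204.0 mireds

M_source = 10⁶/3140 = 318.471; M_target = 10⁶/8736 = 114.469.
ΔM = 114.469 − 318.471 = -204.002 → -204.0 mireds, a cooling shift.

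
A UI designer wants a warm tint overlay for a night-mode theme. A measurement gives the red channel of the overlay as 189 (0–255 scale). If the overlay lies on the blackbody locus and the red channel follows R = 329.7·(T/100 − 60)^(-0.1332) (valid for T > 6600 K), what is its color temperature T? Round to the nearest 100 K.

12500 K

(t − 60)^(-0.1332) = 189/329.7 = 0.57325.
t − 60 = 0.57325^(1/-0.1332) = 0.57325^(-7.508) = 65.199, so t = 125.199.
T = 100·t = 12520 K → 12500 K to the nearest 100 K.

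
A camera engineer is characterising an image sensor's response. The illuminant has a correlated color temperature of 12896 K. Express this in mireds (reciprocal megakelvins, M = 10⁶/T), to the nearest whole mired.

78 mireds

M = 10⁶ / 12896 = 77.543 → 78 mireds.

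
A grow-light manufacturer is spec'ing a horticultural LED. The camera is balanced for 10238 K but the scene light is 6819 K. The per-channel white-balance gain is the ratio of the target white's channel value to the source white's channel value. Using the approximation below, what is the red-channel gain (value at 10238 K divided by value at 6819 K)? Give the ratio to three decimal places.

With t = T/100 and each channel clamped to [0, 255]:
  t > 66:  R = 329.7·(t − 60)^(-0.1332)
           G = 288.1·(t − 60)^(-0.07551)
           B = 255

0.803

At 6819 K (t = 68.19):
  R = 329.7·(68.19 − 60)^(-0.1332) = 329.7·8.19^(-0.1332) = 329.7·0.75570 = 249.155.
At 10238 K (t = 102.38):
  R = 329.7·(102.38 − 60)^(-0.1332) = 329.7·42.38^(-0.1332) = 329.7·0.60710 = 200.162.
Gain = 200.162 / 249.155 = 0.8034 → 0.803.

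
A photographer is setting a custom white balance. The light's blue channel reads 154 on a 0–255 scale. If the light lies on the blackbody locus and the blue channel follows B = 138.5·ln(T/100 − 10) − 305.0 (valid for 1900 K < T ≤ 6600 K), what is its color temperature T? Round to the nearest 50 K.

3750 K

ln(t − 10) = (154 + 305.0) / 138.5 = 3.3141.
t − 10 = e^3.3141 = 27.497, so t = 37.497.
T = 100·t = 3750 K → 3750 K to the nearest 50 K.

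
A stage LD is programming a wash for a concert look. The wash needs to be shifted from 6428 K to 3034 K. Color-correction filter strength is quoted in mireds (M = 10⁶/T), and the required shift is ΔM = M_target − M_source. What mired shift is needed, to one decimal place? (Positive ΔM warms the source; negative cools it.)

M_source = 10⁶/6428 = 155.569; M_target = 10⁶/3034 = 329.598.
ΔM = 329.598 − 155.569 = 174.029 → +174.0 mireds, a warming shift.

+174.0 mireds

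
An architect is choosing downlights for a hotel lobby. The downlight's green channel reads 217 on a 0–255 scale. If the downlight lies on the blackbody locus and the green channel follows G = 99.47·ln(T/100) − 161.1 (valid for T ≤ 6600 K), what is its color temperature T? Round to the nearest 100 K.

ln t = (217 + 161.1) / 99.47 = 3.8011.
t = e^3.8011 = 44.752.
T = 100·t = 4475 K → 4500 K to the nearest 100 K.

4500 K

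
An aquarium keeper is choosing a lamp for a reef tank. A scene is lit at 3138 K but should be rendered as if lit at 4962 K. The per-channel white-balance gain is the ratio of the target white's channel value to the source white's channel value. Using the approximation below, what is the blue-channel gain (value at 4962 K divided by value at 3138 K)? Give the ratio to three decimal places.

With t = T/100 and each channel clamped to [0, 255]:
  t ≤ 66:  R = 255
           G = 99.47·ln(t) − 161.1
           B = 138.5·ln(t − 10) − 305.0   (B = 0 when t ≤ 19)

At 3138 K (t = 31.38):
  B = 138.5·ln(31.38 − 10) − 305.0 = 138.5·ln 21.38 − 305.0 = 138.5·3.0625 − 305.0 = 119.150.
At 4962 K (t = 49.62):
  B = 138.5·ln(49.62 − 10) − 305.0 = 138.5·ln 39.62 − 305.0 = 138.5·3.6793 − 305.0 = 204.588.
Gain = 204.588 / 119.150 = 1.7171 → 1.717.

1.717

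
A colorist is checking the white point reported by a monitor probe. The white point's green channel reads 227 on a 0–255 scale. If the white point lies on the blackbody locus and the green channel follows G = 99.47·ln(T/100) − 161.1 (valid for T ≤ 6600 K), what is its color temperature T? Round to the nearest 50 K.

4950 K

ln t = (227 + 161.1) / 99.47 = 3.9017.
t = e^3.9017 = 49.485.
T = 100·t = 4949 K → 4950 K to the nearest 50 K.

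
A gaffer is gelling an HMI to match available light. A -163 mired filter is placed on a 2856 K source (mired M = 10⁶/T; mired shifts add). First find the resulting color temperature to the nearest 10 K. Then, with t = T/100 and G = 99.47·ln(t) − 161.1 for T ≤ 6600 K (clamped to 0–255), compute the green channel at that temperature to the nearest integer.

235

M_in = 10⁶/2856 = 350.14; M_out = 350.14 + (-163) = 187.14.
T_out = 10⁶/187.14 = 5343.6 K → 5340 K; t = 53.4.
G = 99.47·ln 53.4 − 161.1 = 99.47·3.9778 − 161.1 = 234.573.
Rounded: 235.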